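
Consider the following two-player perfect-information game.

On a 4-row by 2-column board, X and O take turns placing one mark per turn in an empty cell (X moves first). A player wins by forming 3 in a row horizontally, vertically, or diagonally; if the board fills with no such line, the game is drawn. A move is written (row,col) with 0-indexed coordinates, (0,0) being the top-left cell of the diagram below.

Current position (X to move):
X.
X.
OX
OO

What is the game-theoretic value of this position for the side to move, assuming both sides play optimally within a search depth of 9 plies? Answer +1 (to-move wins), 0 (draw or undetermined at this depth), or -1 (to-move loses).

value(X./X./OX/OO, X) = 0

ply 1, X at X./X./OX/OO | (0,1)=+0→XX/X./OX/OO*; (1,1)=+0→X./XX/OX/OO
ply 2, O at XX/X./OX/OO | (1,1)=+0→XX/XO/OX/OO*
ply 3: XX/XO/OX/OO is terminal +0 (X); from X./X./OX/OO depth 9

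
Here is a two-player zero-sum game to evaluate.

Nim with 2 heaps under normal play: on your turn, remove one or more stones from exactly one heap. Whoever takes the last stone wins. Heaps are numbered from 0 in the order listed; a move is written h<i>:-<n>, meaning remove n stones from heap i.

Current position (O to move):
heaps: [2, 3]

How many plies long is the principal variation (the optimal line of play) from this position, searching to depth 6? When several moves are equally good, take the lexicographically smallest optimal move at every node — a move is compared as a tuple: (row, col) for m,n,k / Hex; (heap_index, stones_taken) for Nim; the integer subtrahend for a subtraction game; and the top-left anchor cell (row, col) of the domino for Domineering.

ply 1, O at (2,3) | h0:-1=-1→(1,3); h0:-2=-1→(0,3); h1:-1=+1→(2,2)*; h1:-2=-1→(2,1); h1:-3=-1→(2,0)
ply 2, X at (2,2) | h0:-1=-1→(1,2)*; h0:-2=-1→(0,2); h1:-1=-1→(2,1); h1:-2=-1→(2,0)
ply 3, O at (1,2) | h0:-1=-1→(0,2); h1:-1=+1→(1,1)*; h1:-2=-1→(1,0)
ply 4, X at (1,1) | h0:-1=-1→(0,1)*; h1:-1=-1→(1,0)
ply 5, O at (0,1) | h1:-1=+1→(0,0)*
ply 6: (0,0) is terminal -1 (X); from (2,3) depth 6

PV length from [(2,3)]: 5 plies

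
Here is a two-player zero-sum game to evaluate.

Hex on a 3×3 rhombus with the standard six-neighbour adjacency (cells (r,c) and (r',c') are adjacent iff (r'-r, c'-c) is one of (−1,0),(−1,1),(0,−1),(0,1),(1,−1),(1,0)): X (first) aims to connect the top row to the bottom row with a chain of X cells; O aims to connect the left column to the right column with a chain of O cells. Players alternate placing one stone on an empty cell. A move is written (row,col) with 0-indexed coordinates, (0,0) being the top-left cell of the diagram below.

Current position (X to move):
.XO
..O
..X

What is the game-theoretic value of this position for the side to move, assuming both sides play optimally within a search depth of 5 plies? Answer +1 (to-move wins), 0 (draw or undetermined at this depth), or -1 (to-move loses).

[.XO/..O/..X] X move#1: (0,0):-1/XXO/..O/..X, (1,0):-1/.XO/X.O/..X, (1,1):+1/.XO/.XO/..X*, (2,0):+1/.XO/..O/X.X, (2,1):-1/.XO/..O/.XX
[.XO/.XO/..X] O move#2: (0,0):-1/OXO/.XO/..X*, (1,0):-1/.XO/OXO/..X, (2,0):-1/.XO/.XO/O.X, (2,1):-1/.XO/.XO/.OX
[OXO/.XO/..X] X move#3: (1,0):+1/OXO/XXO/..X*, (2,0):+1/OXO/.XO/X.X, (2,1):+1/OXO/.XO/.XX
[OXO/XXO/..X] O move#4: (2,0):-1/OXO/XXO/O.X*, (2,1):-1/OXO/XXO/.OX
[OXO/XXO/O.X] X move#5: (2,1):+1/OXO/XXO/OXX*
[OXO/XXO/OXX] end (terminal -1, O#6); searched .XO/..O/..X to 5

value(.XO/..O/..X, X) = +1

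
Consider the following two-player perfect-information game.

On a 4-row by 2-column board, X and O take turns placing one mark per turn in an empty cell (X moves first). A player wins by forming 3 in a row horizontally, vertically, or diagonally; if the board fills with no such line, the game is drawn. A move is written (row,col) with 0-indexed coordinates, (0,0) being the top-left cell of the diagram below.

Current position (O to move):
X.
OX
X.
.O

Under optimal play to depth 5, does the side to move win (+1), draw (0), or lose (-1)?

p1 O@[X./OX/X./.O]: (0,1)[XO/OX/X./.O]+0* (2,1)[X./OX/XO/.O]+0 (3,0)[X./OX/X./OO]+0
p2 X@[XO/OX/X./.O]: (2,1)[XO/OX/XX/.O]+0* (3,0)[XO/OX/X./XO]+0
p3 O@[XO/OX/XX/.O]: (3,0)[XO/OX/XX/OO]+0*
p4 X@[XO/OX/XX/OO] terminal +0; root [X./OX/X./.O] d5

value(X./OX/X./.O, O) = 0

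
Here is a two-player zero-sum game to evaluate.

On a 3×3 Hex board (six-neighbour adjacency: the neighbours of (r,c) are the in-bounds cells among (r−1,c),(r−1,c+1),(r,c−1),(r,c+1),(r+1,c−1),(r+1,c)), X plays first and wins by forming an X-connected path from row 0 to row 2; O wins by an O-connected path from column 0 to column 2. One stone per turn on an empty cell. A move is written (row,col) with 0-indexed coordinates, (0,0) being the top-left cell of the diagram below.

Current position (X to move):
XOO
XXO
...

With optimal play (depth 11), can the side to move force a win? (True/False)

X winning at [XOO/XXO/...]: True

ply 1, X at XOO/XXO/... | (2,0)=+1→XOO/XXO/X..*; (2,1)=+1→XOO/XXO/.X.; (2,2)=+1→XOO/XXO/..X
ply 2: XOO/XXO/X.. is terminal -1 (O); from XOO/XXO/... depth 11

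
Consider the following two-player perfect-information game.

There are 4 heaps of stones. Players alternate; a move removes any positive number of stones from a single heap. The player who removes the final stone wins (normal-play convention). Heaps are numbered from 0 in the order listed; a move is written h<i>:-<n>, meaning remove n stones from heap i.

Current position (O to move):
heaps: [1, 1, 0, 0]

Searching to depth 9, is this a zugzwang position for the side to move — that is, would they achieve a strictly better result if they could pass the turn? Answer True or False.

ply 1, O at (1,1,0,0) | h0:-1=-1→(0,1,0,0)*; h1:-1=-1→(1,0,0,0)
ply 2, X at (0,1,0,0) | h1:-1=+1→(0,0,0,0)*
ply 3: (0,0,0,0) is terminal -1 (O); from (1,1,0,0) depth 9
if O skipped the turn, X would face:
~ ply 1, X at (1,1,0,0) | h0:-1=-1→(0,1,0,0)*; h1:-1=-1→(1,0,0,0)
~ ply 2, O at (0,1,0,0) | h1:-1=+1→(0,0,0,0)*
~ ply 3: (0,0,0,0) is terminal -1 (X); from (1,1,0,0) depth 9
compare (O): move=-1 vs pass=+1

zugzwang((1,1,0,0), O) = True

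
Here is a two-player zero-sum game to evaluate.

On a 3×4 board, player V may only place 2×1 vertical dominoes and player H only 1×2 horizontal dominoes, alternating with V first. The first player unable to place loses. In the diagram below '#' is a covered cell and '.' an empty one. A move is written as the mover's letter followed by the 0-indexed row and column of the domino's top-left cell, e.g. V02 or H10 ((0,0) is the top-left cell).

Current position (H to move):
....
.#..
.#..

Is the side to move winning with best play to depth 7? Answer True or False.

p1 H@[..../.#../.#..]: H00[##../.#../.#..]-1 H01[.##./.#../.#..]-1 H02[..##/.#../.#..]-1 H12[..../.###/.#..]+1* H22[..../.#../.###]-1
p2 V@[..../.###/.#..]: V00[#.../####/.#..]-1* V10[..../####/##..]-1
p3 H@[#.../####/.#..]: H01[###./####/.#..]+1* H02[#.##/####/.#..]+1 H22[#.../####/.###]+1
p4 V@[###./####/.#..] terminal -1; root [..../.#../.#..] d7

H winning at [..../.#../.#..]: True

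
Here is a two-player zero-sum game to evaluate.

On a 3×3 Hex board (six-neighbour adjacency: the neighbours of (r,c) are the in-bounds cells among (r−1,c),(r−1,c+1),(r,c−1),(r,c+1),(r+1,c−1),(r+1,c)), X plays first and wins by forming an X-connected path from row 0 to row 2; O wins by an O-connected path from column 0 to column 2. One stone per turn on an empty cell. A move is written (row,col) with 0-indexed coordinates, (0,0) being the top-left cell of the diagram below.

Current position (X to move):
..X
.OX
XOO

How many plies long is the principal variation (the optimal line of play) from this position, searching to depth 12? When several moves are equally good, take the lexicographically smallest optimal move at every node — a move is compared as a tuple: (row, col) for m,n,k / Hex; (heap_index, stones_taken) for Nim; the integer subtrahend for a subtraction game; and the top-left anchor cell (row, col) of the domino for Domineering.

PV length from [..X/.OX/XOO]: 3 plies

ply 1, X at ..X/.OX/XOO | (0,0)=-1→X.X/.OX/XOO; (0,1)=-1→.XX/.OX/XOO; (1,0)=+1→..X/XOX/XOO*
ply 2, O at ..X/XOX/XOO | (0,0)=-1→O.X/XOX/XOO*; (0,1)=-1→.OX/XOX/XOO
ply 3, X at O.X/XOX/XOO | (0,1)=+1→OXX/XOX/XOO*
ply 4: OXX/XOX/XOO is terminal -1 (O); from ..X/.OX/XOO depth 12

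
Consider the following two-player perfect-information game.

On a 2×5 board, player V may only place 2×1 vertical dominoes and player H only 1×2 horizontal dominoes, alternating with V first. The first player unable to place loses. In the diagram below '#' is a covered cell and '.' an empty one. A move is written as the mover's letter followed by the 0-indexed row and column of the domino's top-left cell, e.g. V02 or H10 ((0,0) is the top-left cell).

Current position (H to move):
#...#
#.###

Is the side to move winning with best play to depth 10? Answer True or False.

[#...#/#.###] H move#1: H01:+1/###.#/#.###*, H02:-1/#.###/#.###
[###.#/#.###] end (terminal -1, V#2); searched #...#/#.### to 10

H winning at [#...#/#.###]: True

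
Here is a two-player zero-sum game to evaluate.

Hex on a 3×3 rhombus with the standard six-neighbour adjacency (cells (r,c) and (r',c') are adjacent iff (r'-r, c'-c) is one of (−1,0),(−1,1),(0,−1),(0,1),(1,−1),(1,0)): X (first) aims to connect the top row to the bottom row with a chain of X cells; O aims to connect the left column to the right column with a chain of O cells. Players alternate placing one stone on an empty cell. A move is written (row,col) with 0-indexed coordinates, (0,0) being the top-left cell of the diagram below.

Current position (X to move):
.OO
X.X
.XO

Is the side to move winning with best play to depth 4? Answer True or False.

ply 1, X at .OO/X.X/.XO | (0,0)=+1→XOO/X.X/.XO*; (1,1)=-1→.OO/XXX/.XO; (2,0)=-1→.OO/X.X/XXO
ply 2, O at XOO/X.X/.XO | (1,1)=-1→XOO/XOX/.XO*; (2,0)=-1→XOO/X.X/OXO
ply 3, X at XOO/XOX/.XO | (2,0)=+1→XOO/XOX/XXO*
ply 4: XOO/XOX/XXO is terminal -1 (O); from .OO/X.X/.XO depth 4

X winning at [.OO/X.X/.XO]: True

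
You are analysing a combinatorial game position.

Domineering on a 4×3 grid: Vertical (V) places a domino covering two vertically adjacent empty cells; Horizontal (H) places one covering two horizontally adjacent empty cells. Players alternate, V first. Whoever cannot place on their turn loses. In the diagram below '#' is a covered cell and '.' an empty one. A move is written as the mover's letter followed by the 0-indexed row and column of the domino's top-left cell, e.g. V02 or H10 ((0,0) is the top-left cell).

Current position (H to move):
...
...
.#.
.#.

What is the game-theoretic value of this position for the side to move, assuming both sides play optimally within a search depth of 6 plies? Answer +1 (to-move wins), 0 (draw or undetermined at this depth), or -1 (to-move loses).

p1 H@[.../.../.#./.#.]: H00[##./.../.#./.#.]-1* H01[.##/.../.#./.#.]-1 H10[.../##./.#./.#.]-1 H11[.../.##/.#./.#.]-1
p2 V@[##./.../.#./.#.]: V02[###/..#/.#./.#.]+1* V10[##./#../##./.#.]+1 V12[##./..#/.##/.#.]+1 V20[##./.../##./##.]+1 V22[##./.../.##/.##]+1
p3 H@[###/..#/.#./.#.]: H10[###/###/.#./.#.]-1*
p4 V@[###/###/.#./.#.]: V20[###/###/##./##.]+1* V22[###/###/.##/.##]+1
p5 H@[###/###/##./##.] terminal -1; root [.../.../.#./.#.] d6

value(.../.../.#./.#., H) = -1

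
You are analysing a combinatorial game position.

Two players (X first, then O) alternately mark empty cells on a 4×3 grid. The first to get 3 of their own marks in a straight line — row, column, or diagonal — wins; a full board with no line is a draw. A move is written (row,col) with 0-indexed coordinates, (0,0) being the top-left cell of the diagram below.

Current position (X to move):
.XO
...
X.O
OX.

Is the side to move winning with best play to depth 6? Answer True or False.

ply 1, X at .XO/.../X.O/OX. | (0,0)=-1→XXO/.../X.O/OX.; (1,0)=-1→.XO/X../X.O/OX.; (1,1)=-1→.XO/.X./X.O/OX.; (1,2)=+0→.XO/..X/X.O/OX.*; (2,1)=-1→.XO/.../XXO/OX.; (3,2)=-1→.XO/.../X.O/OXX
ply 2, O at .XO/..X/X.O/OX. | (0,0)=-1→OXO/..X/X.O/OX.; (1,0)=+0→.XO/O.X/X.O/OX.*; (1,1)=+0→.XO/.OX/X.O/OX.; (2,1)=-1→.XO/..X/XOO/OX.; (3,2)=-1→.XO/..X/X.O/OXO
ply 3, X at .XO/O.X/X.O/OX. | (0,0)=+0→XXO/O.X/X.O/OX.*; (1,1)=+0→.XO/OXX/X.O/OX.; (2,1)=+0→.XO/O.X/XXO/OX.; (3,2)=+0→.XO/O.X/X.O/OXX
ply 4, O at XXO/O.X/X.O/OX. | (1,1)=+0→XXO/OOX/X.O/OX.*; (2,1)=+0→XXO/O.X/XOO/OX.; (3,2)=+0→XXO/O.X/X.O/OXO
ply 5, X at XXO/OOX/X.O/OX. | (2,1)=+0→XXO/OOX/XXO/OX.*; (3,2)=+0→XXO/OOX/X.O/OXX
ply 6, O at XXO/OOX/XXO/OX. | (3,2)=+0→XXO/OOX/XXO/OXO*
ply 7: XXO/OOX/XXO/OXO is terminal +0 (X); from .XO/.../X.O/OX. depth 6

X winning at [.XO/.../X.O/OX.]: False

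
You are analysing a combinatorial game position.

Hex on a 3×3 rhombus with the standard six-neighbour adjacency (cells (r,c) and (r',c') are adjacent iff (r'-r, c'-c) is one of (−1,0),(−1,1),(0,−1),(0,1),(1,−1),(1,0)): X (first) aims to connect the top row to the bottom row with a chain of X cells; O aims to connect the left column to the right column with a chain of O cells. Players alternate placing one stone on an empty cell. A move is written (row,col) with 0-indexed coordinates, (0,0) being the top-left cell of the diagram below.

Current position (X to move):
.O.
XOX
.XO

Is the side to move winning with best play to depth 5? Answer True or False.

ply 1, X at .O./XOX/.XO | (0,0)=+1→XO./XOX/.XO*; (0,2)=+1→.OX/XOX/.XO; (2,0)=+1→.O./XOX/XXO
ply 2, O at XO./XOX/.XO | (0,2)=-1→XOO/XOX/.XO*; (2,0)=-1→XO./XOX/OXO
ply 3, X at XOO/XOX/.XO | (2,0)=+1→XOO/XOX/XXO*
ply 4: XOO/XOX/XXO is terminal -1 (O); from .O./XOX/.XO depth 5

X winning at [.O./XOX/.XO]: True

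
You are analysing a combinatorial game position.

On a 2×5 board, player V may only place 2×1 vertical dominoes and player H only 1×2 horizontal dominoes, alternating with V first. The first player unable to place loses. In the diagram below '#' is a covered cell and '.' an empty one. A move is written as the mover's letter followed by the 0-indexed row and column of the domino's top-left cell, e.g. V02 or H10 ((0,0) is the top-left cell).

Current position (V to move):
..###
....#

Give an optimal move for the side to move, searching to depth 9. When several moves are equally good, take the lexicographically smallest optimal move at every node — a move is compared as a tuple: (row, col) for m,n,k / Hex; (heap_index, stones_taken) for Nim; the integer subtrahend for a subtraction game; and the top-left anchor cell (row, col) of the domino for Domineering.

ply 1, V at ..###/....# | V00=-1→#.###/#...#; V01=+1→.####/.#..#*
ply 2, H at .####/.#..# | H12=-1→.####/.####*
ply 3, V at .####/.#### | V00=+1→#####/#####*
ply 4: #####/##### is terminal -1 (H); from ..###/....# depth 9

V's best at [..###/....#]: V01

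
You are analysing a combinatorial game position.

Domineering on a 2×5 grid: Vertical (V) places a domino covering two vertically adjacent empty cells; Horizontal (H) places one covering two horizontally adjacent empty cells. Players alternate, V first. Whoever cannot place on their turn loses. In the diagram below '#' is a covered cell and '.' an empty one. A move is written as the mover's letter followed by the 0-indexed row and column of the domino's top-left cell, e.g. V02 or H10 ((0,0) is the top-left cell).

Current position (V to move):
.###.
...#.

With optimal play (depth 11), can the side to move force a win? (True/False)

p1 V@[.###./...#.]: V00[####./#..#.]+1* V04[.####/...##]-1
p2 H@[####./#..#.]: H11[####./####.]-1*
p3 V@[####./####.]: V04[#####/#####]+1*
p4 H@[#####/#####] terminal -1; root [.###./...#.] d11

V winning at [.###./...#.]: True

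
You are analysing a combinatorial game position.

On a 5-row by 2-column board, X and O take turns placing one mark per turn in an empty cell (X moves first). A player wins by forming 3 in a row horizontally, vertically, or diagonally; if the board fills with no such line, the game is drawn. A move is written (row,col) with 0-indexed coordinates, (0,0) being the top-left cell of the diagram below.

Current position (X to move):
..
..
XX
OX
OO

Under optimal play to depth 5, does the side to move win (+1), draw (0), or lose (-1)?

[../../XX/OX/OO] X move#1: (0,0):+1/X./../XX/OX/OO*, (0,1):+0/.X/../XX/OX/OO, (1,0):+1/../X./XX/OX/OO, (1,1):+1/../.X/XX/OX/OO
[X./../XX/OX/OO] O move#2: (0,1):-1/XO/../XX/OX/OO*, (1,0):-1/X./O./XX/OX/OO, (1,1):-1/X./.O/XX/OX/OO
[XO/../XX/OX/OO] X move#3: (1,0):+1/XO/X./XX/OX/OO*, (1,1):+1/XO/.X/XX/OX/OO
[XO/X./XX/OX/OO] end (terminal -1, O#4); searched ../../XX/OX/OO to 5

value(../../XX/OX/OO, X) = +1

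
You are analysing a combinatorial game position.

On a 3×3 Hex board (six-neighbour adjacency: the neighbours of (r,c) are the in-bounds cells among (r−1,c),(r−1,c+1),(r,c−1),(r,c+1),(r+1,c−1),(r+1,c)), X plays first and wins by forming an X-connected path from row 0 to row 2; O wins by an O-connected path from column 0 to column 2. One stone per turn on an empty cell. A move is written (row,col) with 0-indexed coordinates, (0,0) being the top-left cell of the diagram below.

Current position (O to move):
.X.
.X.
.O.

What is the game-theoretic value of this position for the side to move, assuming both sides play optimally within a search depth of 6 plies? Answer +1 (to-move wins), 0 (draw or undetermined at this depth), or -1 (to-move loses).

[.X./.X./.O.] O move#1: (0,0):-1/OX./.X./.O., (0,2):-1/.XO/.X./.O., (1,0):-1/.X./OX./.O., (1,2):-1/.X./.XO/.O., (2,0):+1/.X./.X./OO.*, (2,2):-1/.X./.X./.OO
[.X./.X./OO.] X move#2: (0,0):-1/XX./.X./OO.*, (0,2):-1/.XX/.X./OO., (1,0):-1/.X./XX./OO., (1,2):-1/.X./.XX/OO., (2,2):-1/.X./.X./OOX
[XX./.X./OO.] O move#3: (0,2):+1/XXO/.X./OO.*, (1,0):+1/XX./OX./OO., (1,2):+1/XX./.XO/OO., (2,2):+1/XX./.X./OOO
[XXO/.X./OO.] X move#4: (1,0):-1/XXO/XX./OO.*, (1,2):-1/XXO/.XX/OO., (2,2):-1/XXO/.X./OOX
[XXO/XX./OO.] O move#5: (1,2):+1/XXO/XXO/OO.*, (2,2):+1/XXO/XX./OOO
[XXO/XXO/OO.] end (terminal -1, X#6); searched .X./.X./.O. to 6

value(.X./.X./.O., O) = +1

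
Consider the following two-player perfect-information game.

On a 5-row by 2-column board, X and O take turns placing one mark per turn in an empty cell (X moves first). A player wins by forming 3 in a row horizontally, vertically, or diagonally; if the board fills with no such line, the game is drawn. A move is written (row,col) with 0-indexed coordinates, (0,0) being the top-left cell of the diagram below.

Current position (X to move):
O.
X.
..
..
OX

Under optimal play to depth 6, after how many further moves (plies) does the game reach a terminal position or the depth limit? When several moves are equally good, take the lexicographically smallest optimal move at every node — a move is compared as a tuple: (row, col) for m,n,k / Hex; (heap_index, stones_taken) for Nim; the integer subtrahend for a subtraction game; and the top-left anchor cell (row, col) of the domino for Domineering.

PV length from [O./X./../../OX]: 6 plies

p1 X@[O./X./../../OX]: (0,1)[OX/X./../../OX]+0* (1,1)[O./XX/../../OX]+0 (2,0)[O./X./X./../OX]+0 (2,1)[O./X./.X/../OX]+0 (3,0)[O./X./../X./OX]+0 (3,1)[O./X./../.X/OX]+0
p2 O@[OX/X./../../OX]: (1,1)[OX/XO/../../OX]+0* (2,0)[OX/X./O./../OX]+0 (2,1)[OX/X./.O/../OX]+0 (3,0)[OX/X./../O./OX]+0 (3,1)[OX/X./../.O/OX]+0
p3 X@[OX/XO/../../OX]: (2,0)[OX/XO/X./../OX]+0* (2,1)[OX/XO/.X/../OX]+0 (3,0)[OX/XO/../X./OX]+0 (3,1)[OX/XO/../.X/OX]+0
p4 O@[OX/XO/X./../OX]: (2,1)[OX/XO/XO/../OX]-1 (3,0)[OX/XO/X./O./OX]+0* (3,1)[OX/XO/X./.O/OX]-1
p5 X@[OX/XO/X./O./OX]: (2,1)[OX/XO/XX/O./OX]+0* (3,1)[OX/XO/X./OX/OX]+0
p6 O@[OX/XO/XX/O./OX]: (3,1)[OX/XO/XX/OO/OX]+0*
p7 X@[OX/XO/XX/OO/OX] terminal +0; root [O./X./../../OX] d6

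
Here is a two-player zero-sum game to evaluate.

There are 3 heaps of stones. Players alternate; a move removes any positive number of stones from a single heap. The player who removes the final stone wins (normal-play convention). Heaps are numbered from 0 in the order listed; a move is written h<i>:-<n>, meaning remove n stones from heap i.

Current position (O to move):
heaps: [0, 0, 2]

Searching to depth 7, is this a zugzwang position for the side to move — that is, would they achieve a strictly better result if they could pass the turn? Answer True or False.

p1 O@[(0,0,2)]: h2:-1[(0,0,1)]-1 h2:-2[(0,0,0)]+1*
p2 X@[(0,0,0)] terminal -1; root [(0,0,2)] d7
pass branch (X moves first from the same position):
  | p1 X@[(0,0,2)]: h2:-1[(0,0,1)]-1 h2:-2[(0,0,0)]+1*
  | p2 O@[(0,0,0)] terminal -1; root [(0,0,2)] d7
O moving scores +1; O passing scores -1

zugzwang((0,0,2), O) = False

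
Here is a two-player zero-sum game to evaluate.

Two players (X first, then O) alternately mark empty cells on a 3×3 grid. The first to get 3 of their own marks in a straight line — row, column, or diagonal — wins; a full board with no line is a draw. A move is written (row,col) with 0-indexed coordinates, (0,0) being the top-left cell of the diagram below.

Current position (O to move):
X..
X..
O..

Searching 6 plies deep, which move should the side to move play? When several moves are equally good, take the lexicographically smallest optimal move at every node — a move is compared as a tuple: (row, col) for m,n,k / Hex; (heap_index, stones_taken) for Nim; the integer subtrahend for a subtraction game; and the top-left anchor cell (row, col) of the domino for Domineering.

O's best at [X../X../O..]: (2,1)

p1 O@[X../X../O..]: (0,1)[XO./X../O..]-1 (0,2)[X.O/X../O..]-1 (1,1)[X../XO./O..]+0 (1,2)[X../X.O/O..]+0 (2,1)[X../X../OO.]+1* (2,2)[X../X../O.O]+1
p2 X@[X../X../OO.]: (0,1)[XX./X../OO.]-1* (0,2)[X.X/X../OO.]-1 (1,1)[X../XX./OO.]-1 (1,2)[X../X.X/OO.]-1 (2,2)[X../X../OOX]-1
p3 O@[XX./X../OO.]: (0,2)[XXO/X../OO.]+1* (1,1)[XX./XO./OO.]-1 (1,2)[XX./X.O/OO.]-1 (2,2)[XX./X../OOO]+1
p4 X@[XXO/X../OO.]: (1,1)[XXO/XX./OO.]-1* (1,2)[XXO/X.X/OO.]-1 (2,2)[XXO/X../OOX]-1
p5 O@[XXO/XX./OO.]: (1,2)[XXO/XXO/OO.]-1 (2,2)[XXO/XX./OOO]+1*
p6 X@[XXO/XX./OOO] terminal -1; root [X../X../O..] d6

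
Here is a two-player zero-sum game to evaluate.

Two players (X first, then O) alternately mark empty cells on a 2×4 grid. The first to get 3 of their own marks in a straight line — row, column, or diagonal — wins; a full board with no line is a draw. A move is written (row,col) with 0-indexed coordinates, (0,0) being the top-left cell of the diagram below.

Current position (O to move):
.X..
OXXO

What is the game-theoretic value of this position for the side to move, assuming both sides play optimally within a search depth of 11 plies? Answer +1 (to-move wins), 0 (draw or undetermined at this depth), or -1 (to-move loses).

[.X../OXXO] O move#1: (0,0):+0/OX../OXXO*, (0,2):+0/.XO./OXXO, (0,3):+0/.X.O/OXXO
[OX../OXXO] X move#2: (0,2):+0/OXX./OXXO*, (0,3):+0/OX.X/OXXO
[OXX./OXXO] O move#3: (0,3):+0/OXXO/OXXO*
[OXXO/OXXO] end (terminal +0, X#4); searched .X../OXXO to 11

value(.X../OXXO, O) = 0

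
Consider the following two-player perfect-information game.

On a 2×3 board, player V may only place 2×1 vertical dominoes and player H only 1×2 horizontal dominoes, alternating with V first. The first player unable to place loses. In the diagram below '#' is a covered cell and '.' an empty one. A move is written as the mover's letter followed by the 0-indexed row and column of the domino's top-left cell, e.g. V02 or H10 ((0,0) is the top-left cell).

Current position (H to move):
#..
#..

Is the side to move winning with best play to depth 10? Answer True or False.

[#../#..] H move#1: H01:+1/###/#..*, H11:+1/#../###
[###/#..] end (terminal -1, V#2); searched #../#.. to 10

H winning at [#../#..]: True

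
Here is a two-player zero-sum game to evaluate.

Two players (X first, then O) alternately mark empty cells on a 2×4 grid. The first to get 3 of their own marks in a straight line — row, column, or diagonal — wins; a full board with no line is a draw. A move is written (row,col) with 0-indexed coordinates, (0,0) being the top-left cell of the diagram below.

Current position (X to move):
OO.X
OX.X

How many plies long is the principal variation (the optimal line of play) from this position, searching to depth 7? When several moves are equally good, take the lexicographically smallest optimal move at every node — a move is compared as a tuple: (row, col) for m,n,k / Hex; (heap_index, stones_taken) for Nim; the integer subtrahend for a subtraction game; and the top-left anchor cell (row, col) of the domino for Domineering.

[OO.X/OX.X] X move#1: (0,2):+0/OOXX/OX.X, (1,2):+1/OO.X/OXXX*
[OO.X/OXXX] end (terminal -1, O#2); searched OO.X/OX.X to 7

PV length from [OO.X/OX.X]: 1 ply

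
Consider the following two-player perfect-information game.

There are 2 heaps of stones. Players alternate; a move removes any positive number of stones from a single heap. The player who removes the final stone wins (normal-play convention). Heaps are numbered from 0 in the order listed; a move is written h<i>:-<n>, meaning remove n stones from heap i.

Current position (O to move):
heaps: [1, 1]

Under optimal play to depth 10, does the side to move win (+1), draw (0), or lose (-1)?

value((1,1), O) = -1

ply 1, O at (1,1) | h0:-1=-1→(0,1)*; h1:-1=-1→(1,0)
ply 2, X at (0,1) | h1:-1=+1→(0,0)*
ply 3: (0,0) is terminal -1 (O); from (1,1) depth 10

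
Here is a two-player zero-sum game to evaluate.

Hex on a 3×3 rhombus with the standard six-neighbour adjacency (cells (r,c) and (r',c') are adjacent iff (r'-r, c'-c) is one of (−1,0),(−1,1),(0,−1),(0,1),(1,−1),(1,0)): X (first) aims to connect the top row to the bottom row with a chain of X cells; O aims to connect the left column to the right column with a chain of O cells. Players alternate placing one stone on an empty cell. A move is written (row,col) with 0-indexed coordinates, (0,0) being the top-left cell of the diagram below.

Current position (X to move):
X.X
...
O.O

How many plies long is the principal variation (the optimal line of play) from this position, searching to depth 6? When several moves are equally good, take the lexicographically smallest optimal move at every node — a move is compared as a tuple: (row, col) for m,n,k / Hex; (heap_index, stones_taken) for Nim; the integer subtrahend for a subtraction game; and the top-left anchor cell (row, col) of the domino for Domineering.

PV length from [X.X/.../O.O]: 5 plies

ply 1, X at X.X/.../O.O | (0,1)=-1→XXX/.../O.O; (1,0)=-1→X.X/X../O.O; (1,1)=-1→X.X/.X./O.O; (1,2)=-1→X.X/..X/O.O; (2,1)=+1→X.X/.../OXO*
ply 2, O at X.X/.../OXO | (0,1)=-1→XOX/.../OXO*; (1,0)=-1→X.X/O../OXO; (1,1)=-1→X.X/.O./OXO; (1,2)=-1→X.X/..O/OXO
ply 3, X at XOX/.../OXO | (1,0)=+1→XOX/X../OXO*; (1,1)=+1→XOX/.X./OXO; (1,2)=+1→XOX/..X/OXO
ply 4, O at XOX/X../OXO | (1,1)=-1→XOX/XO./OXO*; (1,2)=-1→XOX/X.O/OXO
ply 5, X at XOX/XO./OXO | (1,2)=+1→XOX/XOX/OXO*
ply 6: XOX/XOX/OXO is terminal -1 (O); from X.X/.../O.O depth 6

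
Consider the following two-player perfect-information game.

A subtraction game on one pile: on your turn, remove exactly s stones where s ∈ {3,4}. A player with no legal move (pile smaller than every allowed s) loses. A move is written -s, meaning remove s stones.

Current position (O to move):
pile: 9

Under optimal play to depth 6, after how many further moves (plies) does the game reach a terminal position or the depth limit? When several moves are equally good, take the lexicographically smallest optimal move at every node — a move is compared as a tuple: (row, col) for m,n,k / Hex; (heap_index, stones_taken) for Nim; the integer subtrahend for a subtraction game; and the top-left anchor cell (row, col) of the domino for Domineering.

p1 O@[9]: -3[6]-1* -4[5]-1
p2 X@[6]: -3[3]-1 -4[2]+1*
p3 O@[2] terminal -1; root [9] d6

PV length from [9]: 2 plies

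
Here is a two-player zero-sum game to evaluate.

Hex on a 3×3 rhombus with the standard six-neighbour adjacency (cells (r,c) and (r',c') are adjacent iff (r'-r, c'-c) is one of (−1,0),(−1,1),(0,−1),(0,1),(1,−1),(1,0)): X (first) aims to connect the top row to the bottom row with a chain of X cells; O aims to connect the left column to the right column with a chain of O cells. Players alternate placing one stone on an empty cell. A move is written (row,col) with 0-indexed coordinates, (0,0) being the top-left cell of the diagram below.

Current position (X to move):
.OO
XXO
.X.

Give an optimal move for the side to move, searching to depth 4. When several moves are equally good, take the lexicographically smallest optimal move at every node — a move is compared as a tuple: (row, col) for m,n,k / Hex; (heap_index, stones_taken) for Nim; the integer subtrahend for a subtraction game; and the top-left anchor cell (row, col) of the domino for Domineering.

X's best at [.OO/XXO/.X.]: (0,0)

ply 1, X at .OO/XXO/.X. | (0,0)=+1→XOO/XXO/.X.*; (2,0)=-1→.OO/XXO/XX.; (2,2)=-1→.OO/XXO/.XX
ply 2: XOO/XXO/.X. is terminal -1 (O); from .OO/XXO/.X. depth 4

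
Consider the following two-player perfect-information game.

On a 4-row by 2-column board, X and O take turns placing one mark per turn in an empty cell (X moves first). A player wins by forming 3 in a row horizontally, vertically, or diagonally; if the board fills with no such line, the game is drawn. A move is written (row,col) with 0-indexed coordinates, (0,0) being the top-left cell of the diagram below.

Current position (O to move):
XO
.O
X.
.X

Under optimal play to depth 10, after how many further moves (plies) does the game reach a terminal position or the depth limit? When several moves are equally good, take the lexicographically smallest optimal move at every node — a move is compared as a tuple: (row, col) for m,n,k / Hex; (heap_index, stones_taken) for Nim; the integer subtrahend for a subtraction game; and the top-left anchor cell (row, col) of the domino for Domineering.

ply 1, O at XO/.O/X./.X | (1,0)=+0→XO/OO/X./.X; (2,1)=+1→XO/.O/XO/.X*; (3,0)=-1→XO/.O/X./OX
ply 2: XO/.O/XO/.X is terminal -1 (X); from XO/.O/X./.X depth 10

PV length from [XO/.O/X./.X]: 1 ply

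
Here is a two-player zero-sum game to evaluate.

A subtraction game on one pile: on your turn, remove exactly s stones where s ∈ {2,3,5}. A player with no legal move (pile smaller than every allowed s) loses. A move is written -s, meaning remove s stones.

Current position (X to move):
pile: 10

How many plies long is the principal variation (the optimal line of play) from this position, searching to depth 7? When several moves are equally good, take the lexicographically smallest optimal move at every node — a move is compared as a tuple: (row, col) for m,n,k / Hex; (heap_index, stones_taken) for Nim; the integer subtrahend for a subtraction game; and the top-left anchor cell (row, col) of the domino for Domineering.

PV length from [10]: 3 plies

[10] X move#1: -2:+1/8*, -3:+1/7, -5:-1/5
[8] O move#2: -2:-1/6*, -3:-1/5, -5:-1/3
[6] X move#3: -2:-1/4, -3:-1/3, -5:+1/1*
[1] end (terminal -1, O#4); searched 10 to 7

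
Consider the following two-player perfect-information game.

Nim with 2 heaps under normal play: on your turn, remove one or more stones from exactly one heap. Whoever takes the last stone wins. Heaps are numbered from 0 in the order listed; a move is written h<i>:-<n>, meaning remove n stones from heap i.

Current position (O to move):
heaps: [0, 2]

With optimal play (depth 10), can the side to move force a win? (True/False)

O winning at [(0,2)]: True

[(0,2)] O move#1: h1:-1:-1/(0,1), h1:-2:+1/(0,0)*
[(0,0)] end (terminal -1, X#2); searched (0,2) to 10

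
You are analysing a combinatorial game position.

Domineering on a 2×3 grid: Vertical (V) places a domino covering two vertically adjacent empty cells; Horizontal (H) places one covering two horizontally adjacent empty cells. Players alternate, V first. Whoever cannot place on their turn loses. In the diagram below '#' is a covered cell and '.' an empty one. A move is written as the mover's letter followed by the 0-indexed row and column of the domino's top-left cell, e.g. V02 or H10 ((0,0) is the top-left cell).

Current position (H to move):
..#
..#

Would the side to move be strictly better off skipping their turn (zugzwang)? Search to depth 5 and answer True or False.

zugzwang(..#/..#, H) = False

[..#/..#] H move#1: H00:+1/###/..#*, H10:+1/..#/###
[###/..#] end (terminal -1, V#2); searched ..#/..# to 5
if H skipped the turn, V would face:
~ [..#/..#] V move#1: V00:+1/#.#/#.#*, V01:+1/.##/.##
~ [#.#/#.#] end (terminal -1, H#2); searched ..#/..# to 5
compare (H): move=+1 vs pass=-1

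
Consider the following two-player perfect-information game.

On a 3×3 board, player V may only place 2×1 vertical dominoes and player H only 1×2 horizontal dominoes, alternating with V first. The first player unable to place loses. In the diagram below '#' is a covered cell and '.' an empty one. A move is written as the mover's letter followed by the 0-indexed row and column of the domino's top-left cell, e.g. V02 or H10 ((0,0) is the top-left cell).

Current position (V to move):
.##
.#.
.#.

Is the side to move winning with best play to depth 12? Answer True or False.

V winning at [.##/.#./.#.]: True

p1 V@[.##/.#./.#.]: V00[###/##./.#.]+1* V10[.##/##./##.]+1 V12[.##/.##/.##]+1
p2 H@[###/##./.#.] terminal -1; root [.##/.#./.#.] d12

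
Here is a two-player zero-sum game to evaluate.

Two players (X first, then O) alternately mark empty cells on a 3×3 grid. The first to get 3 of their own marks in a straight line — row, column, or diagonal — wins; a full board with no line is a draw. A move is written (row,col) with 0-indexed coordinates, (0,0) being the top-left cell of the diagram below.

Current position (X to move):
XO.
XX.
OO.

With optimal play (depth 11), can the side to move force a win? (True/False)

X winning at [XO./XX./OO.]: True

ply 1, X at XO./XX./OO. | (0,2)=-1→XOX/XX./OO.; (1,2)=+1→XO./XXX/OO.*; (2,2)=+1→XO./XX./OOX
ply 2: XO./XXX/OO. is terminal -1 (O); from XO./XX./OO. depth 11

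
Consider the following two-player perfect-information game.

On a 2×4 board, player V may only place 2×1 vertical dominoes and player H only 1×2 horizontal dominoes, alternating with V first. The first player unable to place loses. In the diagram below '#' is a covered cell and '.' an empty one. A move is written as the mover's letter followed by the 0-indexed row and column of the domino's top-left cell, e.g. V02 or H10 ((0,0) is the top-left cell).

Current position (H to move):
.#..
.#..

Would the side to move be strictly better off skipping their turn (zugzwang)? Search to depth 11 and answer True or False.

zugzwang(.#../.#.., H) = False

[.#../.#..] H move#1: H02:+1/.###/.#..*, H12:+1/.#../.###
[.###/.#..] V move#2: V00:-1/####/##..*
[####/##..] H move#3: H12:+1/####/####*
[####/####] end (terminal -1, V#4); searched .#../.#.. to 11
suppose H passes — search the same position with V to move:
pass> [.#../.#..] V move#1: V00:-1/##../##.., V02:+1/.##./.##.*, V03:+1/.#.#/.#.#
pass> [.##./.##.] end (terminal -1, H#2); searched .#../.#.. to 11
for H: play +1, pass -1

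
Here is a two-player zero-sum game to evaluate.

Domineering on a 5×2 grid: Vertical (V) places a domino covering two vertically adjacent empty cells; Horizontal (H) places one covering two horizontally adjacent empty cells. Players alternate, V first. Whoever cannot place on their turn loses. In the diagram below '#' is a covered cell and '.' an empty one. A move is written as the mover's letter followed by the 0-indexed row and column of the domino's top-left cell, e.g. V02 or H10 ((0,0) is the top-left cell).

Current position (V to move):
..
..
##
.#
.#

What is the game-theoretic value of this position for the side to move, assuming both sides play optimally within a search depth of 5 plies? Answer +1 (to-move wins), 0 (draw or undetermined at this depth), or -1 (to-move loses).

value(../../##/.#/.#, V) = +1

[../../##/.#/.#] V move#1: V00:+1/#./#./##/.#/.#*, V01:+1/.#/.#/##/.#/.#, V30:-1/../../##/##/##
[#./#./##/.#/.#] end (terminal -1, H#2); searched ../../##/.#/.# to 5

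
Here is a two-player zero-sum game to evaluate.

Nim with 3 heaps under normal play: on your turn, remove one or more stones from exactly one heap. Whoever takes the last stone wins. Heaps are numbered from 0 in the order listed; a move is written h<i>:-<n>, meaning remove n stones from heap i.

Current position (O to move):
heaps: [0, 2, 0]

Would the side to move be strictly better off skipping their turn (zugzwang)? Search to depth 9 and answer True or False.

zugzwang((0,2,0), O) = False

ply 1, O at (0,2,0) | h1:-1=-1→(0,1,0); h1:-2=+1→(0,0,0)*
ply 2: (0,0,0) is terminal -1 (X); from (0,2,0) depth 9
suppose O passes — search the same position with X to move:
pass> ply 1, X at (0,2,0) | h1:-1=-1→(0,1,0); h1:-2=+1→(0,0,0)*
pass> ply 2: (0,0,0) is terminal -1 (O); from (0,2,0) depth 9
for O: play +1, pass -1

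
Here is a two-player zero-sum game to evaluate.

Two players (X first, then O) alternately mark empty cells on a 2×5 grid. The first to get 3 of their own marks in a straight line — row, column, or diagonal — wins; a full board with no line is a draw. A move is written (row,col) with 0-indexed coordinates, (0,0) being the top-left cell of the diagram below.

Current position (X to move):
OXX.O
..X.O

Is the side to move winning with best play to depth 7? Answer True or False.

X winning at [OXX.O/..X.O]: True

p1 X@[OXX.O/..X.O]: (0,3)[OXXXO/..X.O]+1* (1,0)[OXX.O/X.X.O]+1 (1,1)[OXX.O/.XX.O]+1 (1,3)[OXX.O/..XXO]+1
p2 O@[OXXXO/..X.O] terminal -1; root [OXX.O/..X.O] d7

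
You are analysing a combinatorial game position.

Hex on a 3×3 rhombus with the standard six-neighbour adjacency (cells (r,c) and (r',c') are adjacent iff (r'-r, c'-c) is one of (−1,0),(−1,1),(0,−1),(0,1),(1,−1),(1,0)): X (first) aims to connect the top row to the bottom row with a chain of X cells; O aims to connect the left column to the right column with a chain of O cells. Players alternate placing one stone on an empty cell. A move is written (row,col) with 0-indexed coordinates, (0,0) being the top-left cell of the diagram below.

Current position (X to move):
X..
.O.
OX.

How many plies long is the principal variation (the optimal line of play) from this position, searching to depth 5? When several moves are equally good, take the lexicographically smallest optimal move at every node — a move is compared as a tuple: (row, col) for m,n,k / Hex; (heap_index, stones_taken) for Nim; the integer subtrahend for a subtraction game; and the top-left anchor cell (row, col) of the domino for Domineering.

PV length from [X../.O./OX.]: 2 plies

ply 1, X at X../.O./OX. | (0,1)=-1→XX./.O./OX.*; (0,2)=-1→X.X/.O./OX.; (1,0)=-1→X../XO./OX.; (1,2)=-1→X../.OX/OX.; (2,2)=-1→X../.O./OXX
ply 2, O at XX./.O./OX. | (0,2)=+1→XXO/.O./OX.*; (1,0)=+1→XX./OO./OX.; (1,2)=+1→XX./.OO/OX.; (2,2)=+1→XX./.O./OXO
ply 3: XXO/.O./OX. is terminal -1 (X); from X../.O./OX. depth 5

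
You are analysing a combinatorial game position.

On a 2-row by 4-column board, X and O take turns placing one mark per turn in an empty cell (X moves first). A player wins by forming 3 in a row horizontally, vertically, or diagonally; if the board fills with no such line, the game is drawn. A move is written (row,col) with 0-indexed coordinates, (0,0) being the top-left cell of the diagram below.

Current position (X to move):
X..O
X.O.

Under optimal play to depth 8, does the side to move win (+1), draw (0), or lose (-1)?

[X..O/X.O.] X move#1: (0,1):+0/XX.O/X.O.*, (0,2):+0/X.XO/X.O., (1,1):+0/X..O/XXO., (1,3):+0/X..O/X.OX
[XX.O/X.O.] O move#2: (0,2):+0/XXOO/X.O.*, (1,1):-1/XX.O/XOO., (1,3):-1/XX.O/X.OO
[XXOO/X.O.] X move#3: (1,1):+0/XXOO/XXO.*, (1,3):+0/XXOO/X.OX
[XXOO/XXO.] O move#4: (1,3):+0/XXOO/XXOO*
[XXOO/XXOO] end (terminal +0, X#5); searched X..O/X.O. to 8

value(X..O/X.O., X) = 0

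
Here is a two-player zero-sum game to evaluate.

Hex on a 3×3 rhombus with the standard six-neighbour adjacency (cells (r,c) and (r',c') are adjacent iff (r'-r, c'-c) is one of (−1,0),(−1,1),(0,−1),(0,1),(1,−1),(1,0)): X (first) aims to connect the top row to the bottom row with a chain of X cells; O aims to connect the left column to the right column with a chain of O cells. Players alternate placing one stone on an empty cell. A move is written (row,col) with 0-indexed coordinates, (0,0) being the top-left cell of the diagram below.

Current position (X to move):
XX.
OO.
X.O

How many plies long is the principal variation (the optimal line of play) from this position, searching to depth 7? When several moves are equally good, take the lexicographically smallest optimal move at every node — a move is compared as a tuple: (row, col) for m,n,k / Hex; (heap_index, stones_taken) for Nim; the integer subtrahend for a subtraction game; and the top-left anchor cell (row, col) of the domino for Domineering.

PV length from [XX./OO./X.O]: 2 plies

[XX./OO./X.O] X move#1: (0,2):-1/XXX/OO./X.O*, (1,2):-1/XX./OOX/X.O, (2,1):-1/XX./OO./XXO
[XXX/OO./X.O] O move#2: (1,2):+1/XXX/OOO/X.O*, (2,1):+1/XXX/OO./XOO
[XXX/OOO/X.O] end (terminal -1, X#3); searched XX./OO./X.O to 7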